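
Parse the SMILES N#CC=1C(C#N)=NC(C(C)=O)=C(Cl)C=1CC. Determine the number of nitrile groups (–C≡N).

2

The nitrile motif appears at heavy-atom positions 2, 5 in the SMILES.
Other groups present: 1 ketone.
Nitrile count: 2.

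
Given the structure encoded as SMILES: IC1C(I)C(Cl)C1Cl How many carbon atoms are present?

4

Count every carbon token in the SMILES (each C, including those in ring-closure positions and inside branches).
Carbon count: 4.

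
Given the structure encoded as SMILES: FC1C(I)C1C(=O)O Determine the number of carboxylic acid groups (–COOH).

The carboxylic acid motif appears at heavy-atom position 6 in the SMILES.
Carboxylic acid count: 1.

1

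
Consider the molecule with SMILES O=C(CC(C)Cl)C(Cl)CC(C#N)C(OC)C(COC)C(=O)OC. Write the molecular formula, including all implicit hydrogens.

Walk through each heavy atom and fill implicit hydrogens from standard valence (C 4, N 3, O 2, S 2, halogen 1):
  atom 1: O, bond orders sum to 2 (valence 2) → 0 H
  atom 2: C, bond orders sum to 4 (valence 4) → 0 H
  atom 3: C, bond orders sum to 2 (valence 4) → 2 H
  atom 4: C, bond orders sum to 3 (valence 4) → 1 H
  atom 5: C, bond orders sum to 1 (valence 4) → 3 H
  atom 6: Cl (halogen, monovalent) → 0 H
  atom 7: C, bond orders sum to 3 (valence 4) → 1 H
  atom 8: Cl (halogen, monovalent) → 0 H
  atom 9: C, bond orders sum to 2 (valence 4) → 2 H
  atom 10: C, bond orders sum to 3 (valence 4) → 1 H
  atom 11: C, bond orders sum to 4 (valence 4) → 0 H
  atom 12: N, bond orders sum to 3 (valence 3) → 0 H
  atom 13: C, bond orders sum to 3 (valence 4) → 1 H
  atom 14: O, bond orders sum to 2 (valence 2) → 0 H
  atom 15: C, bond orders sum to 1 (valence 4) → 3 H
  atom 16: C, bond orders sum to 3 (valence 4) → 1 H
  atom 17: C, bond orders sum to 2 (valence 4) → 2 H
  atom 18: O, bond orders sum to 2 (valence 2) → 0 H
  atom 19: C, bond orders sum to 1 (valence 4) → 3 H
  atom 20: C, bond orders sum to 4 (valence 4) → 0 H
  atom 21: O, bond orders sum to 2 (valence 2) → 0 H
  atom 22: O, bond orders sum to 2 (valence 2) → 0 H
  atom 23: C, bond orders sum to 1 (valence 4) → 3 H
Totals → C:15, H:23, Cl:2, N:1, O:5.
In Hill order: C15H23Cl2NO5.

C15H23Cl2NO5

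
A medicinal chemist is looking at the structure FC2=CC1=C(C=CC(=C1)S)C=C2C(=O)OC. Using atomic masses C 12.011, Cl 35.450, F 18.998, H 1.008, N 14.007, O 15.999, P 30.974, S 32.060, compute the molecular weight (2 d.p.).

First, the molecular formula is C12H9FO2S (counting implicit H from valence).
  C: 12 × 12.011 = 144.132
  F: 1 × 18.998 = 18.998
  H: 9 × 1.008 = 9.072
  O: 2 × 15.999 = 31.998
  S: 1 × 32.060 = 32.060
Sum: 12×12.011 + 1×18.998 + 9×1.008 + 2×15.999 + 1×32.060 = 236.260 → 236.26 g/mol.

236.26 g/mol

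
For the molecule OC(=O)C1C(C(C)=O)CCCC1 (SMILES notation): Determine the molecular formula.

Walk through each heavy atom and fill implicit hydrogens from standard valence (C 4, N 3, O 2, S 2, halogen 1):
  atom 1: O, bond orders sum to 1 (valence 2) → 1 H
  atom 2: C, bond orders sum to 4 (valence 4) → 0 H
  atom 3: O, bond orders sum to 2 (valence 2) → 0 H
  atom 4: C, bond orders sum to 3 (valence 4) → 1 H
  atom 5: C, bond orders sum to 3 (valence 4) → 1 H
  atom 6: C, bond orders sum to 4 (valence 4) → 0 H
  atom 7: C, bond orders sum to 1 (valence 4) → 3 H
  atom 8: O, bond orders sum to 2 (valence 2) → 0 H
  atom 9: C, bond orders sum to 2 (valence 4) → 2 H
  atom 10: C, bond orders sum to 2 (valence 4) → 2 H
  atom 11: C, bond orders sum to 2 (valence 4) → 2 H
  atom 12: C, bond orders sum to 2 (valence 4) → 2 H
Totals → C:9, H:14, O:3.
In Hill order: C9H14O3.

C9H14O3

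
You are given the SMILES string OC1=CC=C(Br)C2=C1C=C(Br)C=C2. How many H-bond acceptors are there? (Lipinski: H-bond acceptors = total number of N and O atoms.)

N atoms: 0; O atoms: 1.
Lipinski HBA = 0 + 1 = 1.

1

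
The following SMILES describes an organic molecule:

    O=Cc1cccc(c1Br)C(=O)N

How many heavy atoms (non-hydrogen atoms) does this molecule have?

12

Every atom symbol written in the SMILES (organic subset) is one heavy atom; implicit H are not written.
Heavy atoms by element → Br:1, C:8, N:1, O:2.
Total: 12.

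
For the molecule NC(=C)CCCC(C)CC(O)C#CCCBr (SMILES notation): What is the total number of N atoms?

1

Scan the SMILES for N atoms (remember two-letter symbols like Cl and Br are single atoms).
Nitrogen count: 1.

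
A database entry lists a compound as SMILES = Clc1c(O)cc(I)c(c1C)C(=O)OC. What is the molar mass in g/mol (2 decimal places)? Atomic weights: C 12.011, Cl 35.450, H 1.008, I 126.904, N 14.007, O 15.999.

First, the molecular formula is C9H8ClIO3 (counting implicit H from valence).
  C: 9 × 12.011 = 108.099
  Cl: 1 × 35.450 = 35.450
  H: 8 × 1.008 = 8.064
  I: 1 × 126.904 = 126.904
  O: 3 × 15.999 = 47.997
Sum: 9×12.011 + 1×35.450 + 8×1.008 + 1×126.904 + 3×15.999 = 326.514 → 326.51 g/mol.

326.51 g/mol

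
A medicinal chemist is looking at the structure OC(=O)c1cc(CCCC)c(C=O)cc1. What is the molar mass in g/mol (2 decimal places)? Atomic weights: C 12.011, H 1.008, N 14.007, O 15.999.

206.24 g/mol

First, the molecular formula is C12H14O3 (counting implicit H from valence).
  C: 12 × 12.011 = 144.132
  H: 14 × 1.008 = 14.112
  O: 3 × 15.999 = 47.997
Sum: 12×12.011 + 14×1.008 + 3×15.999 = 206.241 → 206.24 g/mol.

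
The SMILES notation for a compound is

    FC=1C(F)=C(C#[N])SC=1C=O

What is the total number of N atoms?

1

Scan the SMILES for N atoms (remember two-letter symbols like Cl and Br are single atoms).
Nitrogen count: 1.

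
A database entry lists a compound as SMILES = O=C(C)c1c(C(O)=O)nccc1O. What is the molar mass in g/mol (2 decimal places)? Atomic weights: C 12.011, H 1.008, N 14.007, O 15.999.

181.15 g/mol

First, the molecular formula is C8H7NO4 (counting implicit H from valence).
  C: 8 × 12.011 = 96.088
  H: 7 × 1.008 = 7.056
  N: 1 × 14.007 = 14.007
  O: 4 × 15.999 = 63.996
Sum: 8×12.011 + 7×1.008 + 1×14.007 + 4×15.999 = 181.147 → 181.15 g/mol.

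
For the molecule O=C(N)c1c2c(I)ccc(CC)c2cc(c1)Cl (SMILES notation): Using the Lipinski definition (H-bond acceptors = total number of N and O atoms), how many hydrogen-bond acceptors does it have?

2

N atoms: 1; O atoms: 1.
Lipinski HBA = 1 + 1 = 2.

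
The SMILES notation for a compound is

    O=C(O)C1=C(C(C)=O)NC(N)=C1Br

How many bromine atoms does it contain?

1

Scan the SMILES for Br atoms (remember two-letter symbols like Cl and Br are single atoms).
Bromine count: 1.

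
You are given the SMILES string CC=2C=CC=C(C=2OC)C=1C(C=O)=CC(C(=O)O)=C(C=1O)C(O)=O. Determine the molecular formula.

C17H14O7

Walk through each heavy atom and fill implicit hydrogens from standard valence (C 4, N 3, O 2, S 2, halogen 1):
  atom 1: C, bond orders sum to 1 (valence 4) → 3 H
  atom 2: C, bond orders sum to 4 (valence 4) → 0 H
  atom 3: C, bond orders sum to 3 (valence 4) → 1 H
  atom 4: C, bond orders sum to 3 (valence 4) → 1 H
  atom 5: C, bond orders sum to 3 (valence 4) → 1 H
  atom 6: C, bond orders sum to 4 (valence 4) → 0 H
  atom 7: C, bond orders sum to 4 (valence 4) → 0 H
  atom 8: O, bond orders sum to 2 (valence 2) → 0 H
  atom 9: C, bond orders sum to 1 (valence 4) → 3 H
  atom 10: C, bond orders sum to 4 (valence 4) → 0 H
  atom 11: C, bond orders sum to 4 (valence 4) → 0 H
  atom 12: C, bond orders sum to 3 (valence 4) → 1 H
  atom 13: O, bond orders sum to 2 (valence 2) → 0 H
  atom 14: C, bond orders sum to 3 (valence 4) → 1 H
  atom 15: C, bond orders sum to 4 (valence 4) → 0 H
  atom 16: C, bond orders sum to 4 (valence 4) → 0 H
  atom 17: O, bond orders sum to 2 (valence 2) → 0 H
  atom 18: O, bond orders sum to 1 (valence 2) → 1 H
  atom 19: C, bond orders sum to 4 (valence 4) → 0 H
  atom 20: C, bond orders sum to 4 (valence 4) → 0 H
  atom 21: O, bond orders sum to 1 (valence 2) → 1 H
  atom 22: C, bond orders sum to 4 (valence 4) → 0 H
  atom 23: O, bond orders sum to 1 (valence 2) → 1 H
  atom 24: O, bond orders sum to 2 (valence 2) → 0 H
Totals → C:17, H:14, O:7.
In Hill order: C17H14O7.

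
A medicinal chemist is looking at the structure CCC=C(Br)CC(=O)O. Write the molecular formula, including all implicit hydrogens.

Walk through each heavy atom and fill implicit hydrogens from standard valence (C 4, N 3, O 2, S 2, halogen 1):
  atom 1: C, bond orders sum to 1 (valence 4) → 3 H
  atom 2: C, bond orders sum to 2 (valence 4) → 2 H
  atom 3: C, bond orders sum to 3 (valence 4) → 1 H
  atom 4: C, bond orders sum to 4 (valence 4) → 0 H
  atom 5: Br (halogen, monovalent) → 0 H
  atom 6: C, bond orders sum to 2 (valence 4) → 2 H
  atom 7: C, bond orders sum to 4 (valence 4) → 0 H
  atom 8: O, bond orders sum to 2 (valence 2) → 0 H
  atom 9: O, bond orders sum to 1 (valence 2) → 1 H
Totals → C:6, H:9, Br:1, O:2.
In Hill order: C6H9BrO2.

C6H9BrO2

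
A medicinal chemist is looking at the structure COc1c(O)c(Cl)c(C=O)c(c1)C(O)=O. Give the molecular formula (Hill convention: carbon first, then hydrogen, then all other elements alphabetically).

C9H7ClO5

Walk through each heavy atom and fill implicit hydrogens from standard valence (C 4, N 3, O 2, S 2, halogen 1); for lowercase aromatic atoms, an aromatic c carries 1 H when it has two neighbours and 0 H with three, and aromatic n carries 0 H:
  atom 1: C, bond orders sum to 1 (valence 4) → 3 H
  atom 2: O, bond orders sum to 2 (valence 2) → 0 H
  atom 3: aromatic c, 3 neighbours → 0 H
  atom 4: aromatic c, 3 neighbours → 0 H
  atom 5: O, bond orders sum to 1 (valence 2) → 1 H
  atom 6: aromatic c, 3 neighbours → 0 H
  atom 7: Cl (halogen, monovalent) → 0 H
  atom 8: aromatic c, 3 neighbours → 0 H
  atom 9: C, bond orders sum to 3 (valence 4) → 1 H
  atom 10: O, bond orders sum to 2 (valence 2) → 0 H
  atom 11: aromatic c, 3 neighbours → 0 H
  atom 12: aromatic c, 2 neighbours → 1 H
  atom 13: C, bond orders sum to 4 (valence 4) → 0 H
  atom 14: O, bond orders sum to 1 (valence 2) → 1 H
  atom 15: O, bond orders sum to 2 (valence 2) → 0 H
Totals → C:9, H:7, Cl:1, O:5.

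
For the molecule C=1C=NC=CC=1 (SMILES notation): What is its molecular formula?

C5H5N

Walk through each heavy atom and fill implicit hydrogens from standard valence (C 4, N 3, O 2, S 2, halogen 1):
  atom 1: C, bond orders sum to 3 (valence 4) → 1 H
  atom 2: C, bond orders sum to 3 (valence 4) → 1 H
  atom 3: N, bond orders sum to 3 (valence 3) → 0 H
  atom 4: C, bond orders sum to 3 (valence 4) → 1 H
  atom 5: C, bond orders sum to 3 (valence 4) → 1 H
  atom 6: C, bond orders sum to 3 (valence 4) → 1 H
Totals → C:5, H:5, N:1.
In Hill order: C5H5N.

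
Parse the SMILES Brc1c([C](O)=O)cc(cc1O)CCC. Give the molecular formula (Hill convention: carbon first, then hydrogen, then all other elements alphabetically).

C10H11BrO3

Walk through each heavy atom and fill implicit hydrogens from standard valence (C 4, N 3, O 2, S 2, halogen 1); for lowercase aromatic atoms, an aromatic c carries 1 H when it has two neighbours and 0 H with three, and aromatic n carries 0 H:
  atom 1: Br (halogen, monovalent) → 0 H
  atom 2: aromatic c, 3 neighbours → 0 H
  atom 3: aromatic c, 3 neighbours → 0 H
  atom 4: C with explicit H count 0
  atom 5: O, bond orders sum to 1 (valence 2) → 1 H
  atom 6: O, bond orders sum to 2 (valence 2) → 0 H
  atom 7: aromatic c, 2 neighbours → 1 H
  atom 8: aromatic c, 3 neighbours → 0 H
  atom 9: aromatic c, 2 neighbours → 1 H
  atom 10: aromatic c, 3 neighbours → 0 H
  atom 11: O, bond orders sum to 1 (valence 2) → 1 H
  atom 12: C, bond orders sum to 2 (valence 4) → 2 H
  atom 13: C, bond orders sum to 2 (valence 4) → 2 H
  atom 14: C, bond orders sum to 1 (valence 4) → 3 H
Totals → C:10, H:11, Br:1, O:3.
In Hill order: C10H11BrO3.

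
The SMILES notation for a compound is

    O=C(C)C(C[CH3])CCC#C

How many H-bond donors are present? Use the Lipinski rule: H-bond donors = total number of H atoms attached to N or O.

Donors: find every N or O and count the H atoms it carries.
  atom 1 (O): bond orders sum to 2 → 0 H
Lipinski HBD = 0.

0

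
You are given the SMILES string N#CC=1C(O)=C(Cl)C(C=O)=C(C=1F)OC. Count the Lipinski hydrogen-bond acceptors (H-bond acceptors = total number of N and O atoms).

4

N atoms: 1; O atoms: 3.
Lipinski HBA = 1 + 3 = 4.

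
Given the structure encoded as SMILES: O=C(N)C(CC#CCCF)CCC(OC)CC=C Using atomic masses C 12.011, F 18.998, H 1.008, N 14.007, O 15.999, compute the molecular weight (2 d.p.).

255.33 g/mol

First, the molecular formula is C14H22FNO2 (counting implicit H from valence).
  C: 14 × 12.011 = 168.154
  F: 1 × 18.998 = 18.998
  H: 22 × 1.008 = 22.176
  N: 1 × 14.007 = 14.007
  O: 2 × 15.999 = 31.998
Sum: 14×12.011 + 1×18.998 + 22×1.008 + 1×14.007 + 2×15.999 = 255.333 → 255.33 g/mol.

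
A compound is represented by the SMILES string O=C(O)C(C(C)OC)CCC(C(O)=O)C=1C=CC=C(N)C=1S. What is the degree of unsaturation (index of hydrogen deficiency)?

6

Degree of unsaturation = (number of rings) + (number of π bonds).
Ring closures in the SMILES: 1.
π bonds: 5 double bonds (each 1 DoU) → 5 DoU from unsaturation.
Total DoU = 1 + 5 = 6.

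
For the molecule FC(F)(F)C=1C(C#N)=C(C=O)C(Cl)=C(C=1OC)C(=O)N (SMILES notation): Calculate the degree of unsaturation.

Degree of unsaturation = (number of rings) + (number of π bonds).
Ring closures in the SMILES: 1.
π bonds: 5 double bonds (each 1 DoU), 1 triple bond (each 2 DoU) → 7 DoU from unsaturation.
Total DoU = 1 + 7 = 8.

8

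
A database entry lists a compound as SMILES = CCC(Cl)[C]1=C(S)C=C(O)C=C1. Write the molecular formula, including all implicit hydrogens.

Walk through each heavy atom and fill implicit hydrogens from standard valence (C 4, N 3, O 2, S 2, halogen 1):
  atom 1: C, bond orders sum to 1 (valence 4) → 3 H
  atom 2: C, bond orders sum to 2 (valence 4) → 2 H
  atom 3: C, bond orders sum to 3 (valence 4) → 1 H
  atom 4: Cl (halogen, monovalent) → 0 H
  atom 5: C with explicit H count 0
  atom 6: C, bond orders sum to 4 (valence 4) → 0 H
  atom 7: S, bond orders sum to 1 (valence 2) → 1 H
  atom 8: C, bond orders sum to 3 (valence 4) → 1 H
  atom 9: C, bond orders sum to 4 (valence 4) → 0 H
  atom 10: O, bond orders sum to 1 (valence 2) → 1 H
  atom 11: C, bond orders sum to 3 (valence 4) → 1 H
  atom 12: C, bond orders sum to 3 (valence 4) → 1 H
Totals → C:9, H:11, Cl:1, O:1, S:1.
In Hill order: C9H11ClOS.

C9H11ClOS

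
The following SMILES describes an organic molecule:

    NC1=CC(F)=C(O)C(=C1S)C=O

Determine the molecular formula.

Walk through each heavy atom and fill implicit hydrogens from standard valence (C 4, N 3, O 2, S 2, halogen 1):
  atom 1: N, bond orders sum to 1 (valence 3) → 2 H
  atom 2: C, bond orders sum to 4 (valence 4) → 0 H
  atom 3: C, bond orders sum to 3 (valence 4) → 1 H
  atom 4: C, bond orders sum to 4 (valence 4) → 0 H
  atom 5: F (halogen, monovalent) → 0 H
  atom 6: C, bond orders sum to 4 (valence 4) → 0 H
  atom 7: O, bond orders sum to 1 (valence 2) → 1 H
  atom 8: C, bond orders sum to 4 (valence 4) → 0 H
  atom 9: C, bond orders sum to 4 (valence 4) → 0 H
  atom 10: S, bond orders sum to 1 (valence 2) → 1 H
  atom 11: C, bond orders sum to 3 (valence 4) → 1 H
  atom 12: O, bond orders sum to 2 (valence 2) → 0 H
Totals → C:7, H:6, F:1, N:1, O:2, S:1.

C7H6FNO2S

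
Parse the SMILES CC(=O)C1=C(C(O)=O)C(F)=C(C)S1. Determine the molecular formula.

Walk through each heavy atom and fill implicit hydrogens from standard valence (C 4, N 3, O 2, S 2, halogen 1):
  atom 1: C, bond orders sum to 1 (valence 4) → 3 H
  atom 2: C, bond orders sum to 4 (valence 4) → 0 H
  atom 3: O, bond orders sum to 2 (valence 2) → 0 H
  atom 4: C, bond orders sum to 4 (valence 4) → 0 H
  atom 5: C, bond orders sum to 4 (valence 4) → 0 H
  atom 6: C, bond orders sum to 4 (valence 4) → 0 H
  atom 7: O, bond orders sum to 1 (valence 2) → 1 H
  atom 8: O, bond orders sum to 2 (valence 2) → 0 H
  atom 9: C, bond orders sum to 4 (valence 4) → 0 H
  atom 10: F (halogen, monovalent) → 0 H
  atom 11: C, bond orders sum to 4 (valence 4) → 0 H
  atom 12: C, bond orders sum to 1 (valence 4) → 3 H
  atom 13: S, bond orders sum to 2 (valence 2) → 0 H
Totals → C:8, H:7, F:1, O:3, S:1.

C8H7FO3S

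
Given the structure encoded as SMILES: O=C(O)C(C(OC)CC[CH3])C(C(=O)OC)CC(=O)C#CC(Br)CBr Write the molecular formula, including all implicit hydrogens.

Walk through each heavy atom and fill implicit hydrogens from standard valence (C 4, N 3, O 2, S 2, halogen 1):
  atom 1: O, bond orders sum to 2 (valence 2) → 0 H
  atom 2: C, bond orders sum to 4 (valence 4) → 0 H
  atom 3: O, bond orders sum to 1 (valence 2) → 1 H
  atom 4: C, bond orders sum to 3 (valence 4) → 1 H
  atom 5: C, bond orders sum to 3 (valence 4) → 1 H
  atom 6: O, bond orders sum to 2 (valence 2) → 0 H
  atom 7: C, bond orders sum to 1 (valence 4) → 3 H
  atom 8: C, bond orders sum to 2 (valence 4) → 2 H
  atom 9: C, bond orders sum to 2 (valence 4) → 2 H
  atom 10: C with explicit H count 3
  atom 11: C, bond orders sum to 3 (valence 4) → 1 H
  atom 12: C, bond orders sum to 4 (valence 4) → 0 H
  atom 13: O, bond orders sum to 2 (valence 2) → 0 H
  atom 14: O, bond orders sum to 2 (valence 2) → 0 H
  atom 15: C, bond orders sum to 1 (valence 4) → 3 H
  atom 16: C, bond orders sum to 2 (valence 4) → 2 H
  atom 17: C, bond orders sum to 4 (valence 4) → 0 H
  atom 18: O, bond orders sum to 2 (valence 2) → 0 H
  atom 19: C, bond orders sum to 4 (valence 4) → 0 H
  atom 20: C, bond orders sum to 4 (valence 4) → 0 H
  atom 21: C, bond orders sum to 3 (valence 4) → 1 H
  atom 22: Br (halogen, monovalent) → 0 H
  atom 23: C, bond orders sum to 2 (valence 4) → 2 H
  atom 24: Br (halogen, monovalent) → 0 H
Totals → C:16, H:22, Br:2, O:6.

C16H22Br2O6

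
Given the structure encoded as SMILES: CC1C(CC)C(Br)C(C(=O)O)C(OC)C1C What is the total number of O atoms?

Scan the SMILES for O atoms (remember two-letter symbols like Cl and Br are single atoms).
Oxygen count: 3.

3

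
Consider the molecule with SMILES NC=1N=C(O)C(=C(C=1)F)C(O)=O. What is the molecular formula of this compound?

C6H5FN2O3

Walk through each heavy atom and fill implicit hydrogens from standard valence (C 4, N 3, O 2, S 2, halogen 1):
  atom 1: N, bond orders sum to 1 (valence 3) → 2 H
  atom 2: C, bond orders sum to 4 (valence 4) → 0 H
  atom 3: N, bond orders sum to 3 (valence 3) → 0 H
  atom 4: C, bond orders sum to 4 (valence 4) → 0 H
  atom 5: O, bond orders sum to 1 (valence 2) → 1 H
  atom 6: C, bond orders sum to 4 (valence 4) → 0 H
  atom 7: C, bond orders sum to 4 (valence 4) → 0 H
  atom 8: C, bond orders sum to 3 (valence 4) → 1 H
  atom 9: F (halogen, monovalent) → 0 H
  atom 10: C, bond orders sum to 4 (valence 4) → 0 H
  atom 11: O, bond orders sum to 1 (valence 2) → 1 H
  atom 12: O, bond orders sum to 2 (valence 2) → 0 H
Totals → C:6, H:5, F:1, N:2, O:3.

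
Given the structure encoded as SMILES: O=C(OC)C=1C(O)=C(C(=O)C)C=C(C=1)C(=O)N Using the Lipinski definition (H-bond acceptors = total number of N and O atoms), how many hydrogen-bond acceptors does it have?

N atoms: 1; O atoms: 5.
Lipinski HBA = 1 + 5 = 6.

6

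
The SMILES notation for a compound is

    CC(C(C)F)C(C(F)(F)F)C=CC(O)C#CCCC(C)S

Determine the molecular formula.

Walk through each heavy atom and fill implicit hydrogens from standard valence (C 4, N 3, O 2, S 2, halogen 1):
  atom 1: C, bond orders sum to 1 (valence 4) → 3 H
  atom 2: C, bond orders sum to 3 (valence 4) → 1 H
  atom 3: C, bond orders sum to 3 (valence 4) → 1 H
  atom 4: C, bond orders sum to 1 (valence 4) → 3 H
  atom 5: F (halogen, monovalent) → 0 H
  atom 6: C, bond orders sum to 3 (valence 4) → 1 H
  atom 7: C, bond orders sum to 4 (valence 4) → 0 H
  atom 8: F (halogen, monovalent) → 0 H
  atom 9: F (halogen, monovalent) → 0 H
  atom 10: F (halogen, monovalent) → 0 H
  atom 11: C, bond orders sum to 3 (valence 4) → 1 H
  atom 12: C, bond orders sum to 3 (valence 4) → 1 H
  atom 13: C, bond orders sum to 3 (valence 4) → 1 H
  atom 14: O, bond orders sum to 1 (valence 2) → 1 H
  atom 15: C, bond orders sum to 4 (valence 4) → 0 H
  atom 16: C, bond orders sum to 4 (valence 4) → 0 H
  atom 17: C, bond orders sum to 2 (valence 4) → 2 H
  atom 18: C, bond orders sum to 2 (valence 4) → 2 H
  atom 19: C, bond orders sum to 3 (valence 4) → 1 H
  atom 20: C, bond orders sum to 1 (valence 4) → 3 H
  atom 21: S, bond orders sum to 1 (valence 2) → 1 H
Totals → C:15, H:22, F:4, O:1, S:1.
In Hill order: C15H22F4OS.

C15H22F4OS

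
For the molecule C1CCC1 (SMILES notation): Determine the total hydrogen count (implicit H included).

Walk through each heavy atom and fill implicit hydrogens from standard valence (C 4, N 3, O 2, S 2, halogen 1):
  atom 1: C, bond orders sum to 2 (valence 4) → 2 H
  atom 2: C, bond orders sum to 2 (valence 4) → 2 H
  atom 3: C, bond orders sum to 2 (valence 4) → 2 H
  atom 4: C, bond orders sum to 2 (valence 4) → 2 H
Total hydrogens: 8.

8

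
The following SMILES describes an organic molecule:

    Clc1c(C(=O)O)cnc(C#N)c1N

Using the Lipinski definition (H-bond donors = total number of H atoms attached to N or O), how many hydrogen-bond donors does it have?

Donors: find every N or O and count the H atoms it carries.
  atom 5 (O): bond orders sum to 2 → 0 H
  atom 6 (O): bond orders sum to 1 → 1 H
  atom 8 (N): bond orders sum to 3 → 0 H
  atom 11 (N): bond orders sum to 3 → 0 H
  atom 13 (N): bond orders sum to 1 → 2 H
Lipinski HBD = 3.

3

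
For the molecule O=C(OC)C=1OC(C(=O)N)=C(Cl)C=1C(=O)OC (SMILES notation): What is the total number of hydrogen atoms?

8

Walk through each heavy atom and fill implicit hydrogens from standard valence (C 4, N 3, O 2, S 2, halogen 1):
  atom 1: O, bond orders sum to 2 (valence 2) → 0 H
  atom 2: C, bond orders sum to 4 (valence 4) → 0 H
  atom 3: O, bond orders sum to 2 (valence 2) → 0 H
  atom 4: C, bond orders sum to 1 (valence 4) → 3 H
  atom 5: C, bond orders sum to 4 (valence 4) → 0 H
  atom 6: O, bond orders sum to 2 (valence 2) → 0 H
  atom 7: C, bond orders sum to 4 (valence 4) → 0 H
  atom 8: C, bond orders sum to 4 (valence 4) → 0 H
  atom 9: O, bond orders sum to 2 (valence 2) → 0 H
  atom 10: N, bond orders sum to 1 (valence 3) → 2 H
  atom 11: C, bond orders sum to 4 (valence 4) → 0 H
  atom 12: Cl (halogen, monovalent) → 0 H
  atom 13: C, bond orders sum to 4 (valence 4) → 0 H
  atom 14: C, bond orders sum to 4 (valence 4) → 0 H
  atom 15: O, bond orders sum to 2 (valence 2) → 0 H
  atom 16: O, bond orders sum to 2 (valence 2) → 0 H
  atom 17: C, bond orders sum to 1 (valence 4) → 3 H
Total hydrogens: 8.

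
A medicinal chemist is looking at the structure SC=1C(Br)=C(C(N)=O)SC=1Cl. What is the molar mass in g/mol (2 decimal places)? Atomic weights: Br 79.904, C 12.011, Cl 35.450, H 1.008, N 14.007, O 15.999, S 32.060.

272.56 g/mol

First, the molecular formula is C5H3BrClNOS2 (counting implicit H from valence).
  Br: 1 × 79.904 = 79.904
  C: 5 × 12.011 = 60.055
  Cl: 1 × 35.450 = 35.450
  H: 3 × 1.008 = 3.024
  N: 1 × 14.007 = 14.007
  O: 1 × 15.999 = 15.999
  S: 2 × 32.060 = 64.120
Sum: 1×79.904 + 5×12.011 + 1×35.450 + 3×1.008 + 1×14.007 + 1×15.999 + 2×32.060 = 272.559 → 272.56 g/mol.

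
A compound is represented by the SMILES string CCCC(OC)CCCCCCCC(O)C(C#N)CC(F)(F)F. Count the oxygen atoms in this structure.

2

Scan the SMILES for O atoms (remember two-letter symbols like Cl and Br are single atoms).
Oxygen count: 2.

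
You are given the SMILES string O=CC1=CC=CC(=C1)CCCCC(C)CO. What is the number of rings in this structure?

In SMILES, each pair of matching ring-closure digits denotes one ring-closing bond; the number of such bonds equals the number of independent rings.
Ring-closure bonds here: 1.

1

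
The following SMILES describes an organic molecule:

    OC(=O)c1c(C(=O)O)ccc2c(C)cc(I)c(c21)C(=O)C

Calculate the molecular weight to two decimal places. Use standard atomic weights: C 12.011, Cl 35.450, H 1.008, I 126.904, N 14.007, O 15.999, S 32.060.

398.15 g/mol

First, the molecular formula is C15H11IO5 (counting implicit H from valence).
  C: 15 × 12.011 = 180.165
  H: 11 × 1.008 = 11.088
  I: 1 × 126.904 = 126.904
  O: 5 × 15.999 = 79.995
Sum: 15×12.011 + 11×1.008 + 1×126.904 + 5×15.999 = 398.152 → 398.15 g/mol.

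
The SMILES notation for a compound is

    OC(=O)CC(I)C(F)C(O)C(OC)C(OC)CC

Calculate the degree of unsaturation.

Degree of unsaturation = (number of rings) + (number of π bonds).
Ring closures in the SMILES: 0.
π bonds: 1 double bond (each 1 DoU) → 1 DoU from unsaturation.
Total DoU = 0 + 1 = 1.

1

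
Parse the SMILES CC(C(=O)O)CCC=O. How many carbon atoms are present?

6

Count every carbon token in the SMILES (each C, including those in ring-closure positions and inside branches).
Carbon count: 6.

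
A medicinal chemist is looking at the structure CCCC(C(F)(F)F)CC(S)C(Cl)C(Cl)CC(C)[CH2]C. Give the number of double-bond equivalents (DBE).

0

Degree of unsaturation = (number of rings) + (number of π bonds).
Ring closures in the SMILES: 0.
π bonds: none → 0 DoU from unsaturation.
Total DoU = 0 + 0 = 0.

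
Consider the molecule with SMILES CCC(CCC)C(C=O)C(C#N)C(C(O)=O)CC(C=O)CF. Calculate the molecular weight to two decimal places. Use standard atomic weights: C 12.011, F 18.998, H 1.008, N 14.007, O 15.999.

313.37 g/mol

First, the molecular formula is C16H24FNO4 (counting implicit H from valence).
  C: 16 × 12.011 = 192.176
  F: 1 × 18.998 = 18.998
  H: 24 × 1.008 = 24.192
  N: 1 × 14.007 = 14.007
  O: 4 × 15.999 = 63.996
Sum: 16×12.011 + 1×18.998 + 24×1.008 + 1×14.007 + 4×15.999 = 313.369 → 313.37 g/mol.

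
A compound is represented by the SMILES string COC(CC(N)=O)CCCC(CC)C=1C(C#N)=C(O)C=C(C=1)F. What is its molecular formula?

C17H23FN2O3

Walk through each heavy atom and fill implicit hydrogens from standard valence (C 4, N 3, O 2, S 2, halogen 1):
  atom 1: C, bond orders sum to 1 (valence 4) → 3 H
  atom 2: O, bond orders sum to 2 (valence 2) → 0 H
  atom 3: C, bond orders sum to 3 (valence 4) → 1 H
  atom 4: C, bond orders sum to 2 (valence 4) → 2 H
  atom 5: C, bond orders sum to 4 (valence 4) → 0 H
  atom 6: N, bond orders sum to 1 (valence 3) → 2 H
  atom 7: O, bond orders sum to 2 (valence 2) → 0 H
  atom 8: C, bond orders sum to 2 (valence 4) → 2 H
  atom 9: C, bond orders sum to 2 (valence 4) → 2 H
  atom 10: C, bond orders sum to 2 (valence 4) → 2 H
  atom 11: C, bond orders sum to 3 (valence 4) → 1 H
  atom 12: C, bond orders sum to 2 (valence 4) → 2 H
  atom 13: C, bond orders sum to 1 (valence 4) → 3 H
  atom 14: C, bond orders sum to 4 (valence 4) → 0 H
  atom 15: C, bond orders sum to 4 (valence 4) → 0 H
  atom 16: C, bond orders sum to 4 (valence 4) → 0 H
  atom 17: N, bond orders sum to 3 (valence 3) → 0 H
  atom 18: C, bond orders sum to 4 (valence 4) → 0 H
  atom 19: O, bond orders sum to 1 (valence 2) → 1 H
  atom 20: C, bond orders sum to 3 (valence 4) → 1 H
  atom 21: C, bond orders sum to 4 (valence 4) → 0 H
  atom 22: C, bond orders sum to 3 (valence 4) → 1 H
  atom 23: F (halogen, monovalent) → 0 H
Totals → C:17, H:23, F:1, N:2, O:3.
In Hill order: C17H23FN2O3.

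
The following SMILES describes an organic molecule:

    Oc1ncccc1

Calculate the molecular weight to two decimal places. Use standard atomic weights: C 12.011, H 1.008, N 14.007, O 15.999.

95.10 g/mol

First, the molecular formula is C5H5NO (counting implicit H from valence).
  C: 5 × 12.011 = 60.055
  H: 5 × 1.008 = 5.040
  N: 1 × 14.007 = 14.007
  O: 1 × 15.999 = 15.999
Sum: 5×12.011 + 5×1.008 + 1×14.007 + 1×15.999 = 95.101 → 95.10 g/mol.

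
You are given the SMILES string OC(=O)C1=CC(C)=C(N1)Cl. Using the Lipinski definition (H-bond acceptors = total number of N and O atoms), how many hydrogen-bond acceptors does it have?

N atoms: 1; O atoms: 2.
Lipinski HBA = 1 + 2 = 3.

3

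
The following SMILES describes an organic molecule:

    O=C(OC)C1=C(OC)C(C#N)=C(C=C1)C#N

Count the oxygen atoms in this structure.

3

Scan the SMILES for O atoms (remember two-letter symbols like Cl and Br are single atoms).
Oxygen count: 3.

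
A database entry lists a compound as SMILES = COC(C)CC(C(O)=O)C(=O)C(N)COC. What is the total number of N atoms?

Scan the SMILES for N atoms (remember two-letter symbols like Cl and Br are single atoms).
Nitrogen count: 1.

1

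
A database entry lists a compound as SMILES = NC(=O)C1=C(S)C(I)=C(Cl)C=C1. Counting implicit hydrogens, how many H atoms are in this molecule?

5

Walk through each heavy atom and fill implicit hydrogens from standard valence (C 4, N 3, O 2, S 2, halogen 1):
  atom 1: N, bond orders sum to 1 (valence 3) → 2 H
  atom 2: C, bond orders sum to 4 (valence 4) → 0 H
  atom 3: O, bond orders sum to 2 (valence 2) → 0 H
  atom 4: C, bond orders sum to 4 (valence 4) → 0 H
  atom 5: C, bond orders sum to 4 (valence 4) → 0 H
  atom 6: S, bond orders sum to 1 (valence 2) → 1 H
  atom 7: C, bond orders sum to 4 (valence 4) → 0 H
  atom 8: I (halogen, monovalent) → 0 H
  atom 9: C, bond orders sum to 4 (valence 4) → 0 H
  atom 10: Cl (halogen, monovalent) → 0 H
  atom 11: C, bond orders sum to 3 (valence 4) → 1 H
  atom 12: C, bond orders sum to 3 (valence 4) → 1 H
Total hydrogens: 5.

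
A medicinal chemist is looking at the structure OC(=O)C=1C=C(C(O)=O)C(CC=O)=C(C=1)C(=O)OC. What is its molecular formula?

C12H10O7

Walk through each heavy atom and fill implicit hydrogens from standard valence (C 4, N 3, O 2, S 2, halogen 1):
  atom 1: O, bond orders sum to 1 (valence 2) → 1 H
  atom 2: C, bond orders sum to 4 (valence 4) → 0 H
  atom 3: O, bond orders sum to 2 (valence 2) → 0 H
  atom 4: C, bond orders sum to 4 (valence 4) → 0 H
  atom 5: C, bond orders sum to 3 (valence 4) → 1 H
  atom 6: C, bond orders sum to 4 (valence 4) → 0 H
  atom 7: C, bond orders sum to 4 (valence 4) → 0 H
  atom 8: O, bond orders sum to 1 (valence 2) → 1 H
  atom 9: O, bond orders sum to 2 (valence 2) → 0 H
  atom 10: C, bond orders sum to 4 (valence 4) → 0 H
  atom 11: C, bond orders sum to 2 (valence 4) → 2 H
  atom 12: C, bond orders sum to 3 (valence 4) → 1 H
  atom 13: O, bond orders sum to 2 (valence 2) → 0 H
  atom 14: C, bond orders sum to 4 (valence 4) → 0 H
  atom 15: C, bond orders sum to 3 (valence 4) → 1 H
  atom 16: C, bond orders sum to 4 (valence 4) → 0 H
  atom 17: O, bond orders sum to 2 (valence 2) → 0 H
  atom 18: O, bond orders sum to 2 (valence 2) → 0 H
  atom 19: C, bond orders sum to 1 (valence 4) → 3 H
Totals → C:12, H:10, O:7.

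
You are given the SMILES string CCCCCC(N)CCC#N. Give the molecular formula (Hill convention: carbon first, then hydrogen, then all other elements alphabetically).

C9H18N2

Walk through each heavy atom and fill implicit hydrogens from standard valence (C 4, N 3, O 2, S 2, halogen 1):
  atom 1: C, bond orders sum to 1 (valence 4) → 3 H
  atom 2: C, bond orders sum to 2 (valence 4) → 2 H
  atom 3: C, bond orders sum to 2 (valence 4) → 2 H
  atom 4: C, bond orders sum to 2 (valence 4) → 2 H
  atom 5: C, bond orders sum to 2 (valence 4) → 2 H
  atom 6: C, bond orders sum to 3 (valence 4) → 1 H
  atom 7: N, bond orders sum to 1 (valence 3) → 2 H
  atom 8: C, bond orders sum to 2 (valence 4) → 2 H
  atom 9: C, bond orders sum to 2 (valence 4) → 2 H
  atom 10: C, bond orders sum to 4 (valence 4) → 0 H
  atom 11: N, bond orders sum to 3 (valence 3) → 0 H
Totals → C:9, H:18, N:2.
In Hill order: C9H18N2.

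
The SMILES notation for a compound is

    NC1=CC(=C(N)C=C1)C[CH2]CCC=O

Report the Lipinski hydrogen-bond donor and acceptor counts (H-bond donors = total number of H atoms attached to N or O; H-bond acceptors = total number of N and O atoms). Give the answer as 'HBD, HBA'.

Donors: find every N or O and count the H atoms it carries.
  atom 1 (N): bond orders sum to 1 → 2 H
  atom 6 (N): bond orders sum to 1 → 2 H
  atom 14 (O): bond orders sum to 2 → 0 H
Lipinski HBD = 4.
Acceptors: N atoms = 2, O atoms = 1 → HBA = 3.

4, 3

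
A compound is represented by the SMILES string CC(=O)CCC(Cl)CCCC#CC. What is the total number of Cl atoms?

1

Scan the SMILES for Cl atoms (remember two-letter symbols like Cl and Br are single atoms).
Chlorine count: 1.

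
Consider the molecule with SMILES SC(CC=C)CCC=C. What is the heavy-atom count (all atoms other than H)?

9

Every atom symbol written in the SMILES (organic subset) is one heavy atom; implicit H are not written.
Heavy atoms by element → C:8, S:1.
Total: 9.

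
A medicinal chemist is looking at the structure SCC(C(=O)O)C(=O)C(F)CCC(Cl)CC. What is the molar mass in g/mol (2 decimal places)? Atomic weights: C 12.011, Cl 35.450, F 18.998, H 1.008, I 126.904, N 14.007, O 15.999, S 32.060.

First, the molecular formula is C10H16ClFO3S (counting implicit H from valence).
  C: 10 × 12.011 = 120.110
  Cl: 1 × 35.450 = 35.450
  F: 1 × 18.998 = 18.998
  H: 16 × 1.008 = 16.128
  O: 3 × 15.999 = 47.997
  S: 1 × 32.060 = 32.060
Sum: 10×12.011 + 1×35.450 + 1×18.998 + 16×1.008 + 3×15.999 + 1×32.060 = 270.743 → 270.74 g/mol.

270.74 g/mol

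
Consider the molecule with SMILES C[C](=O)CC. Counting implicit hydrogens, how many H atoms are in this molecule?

Walk through each heavy atom and fill implicit hydrogens from standard valence (C 4, N 3, O 2, S 2, halogen 1):
  atom 1: C, bond orders sum to 1 (valence 4) → 3 H
  atom 2: C with explicit H count 0
  atom 3: O, bond orders sum to 2 (valence 2) → 0 H
  atom 4: C, bond orders sum to 2 (valence 4) → 2 H
  atom 5: C, bond orders sum to 1 (valence 4) → 3 H
Total hydrogens: 8.

8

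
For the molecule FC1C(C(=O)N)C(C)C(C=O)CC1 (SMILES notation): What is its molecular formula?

Walk through each heavy atom and fill implicit hydrogens from standard valence (C 4, N 3, O 2, S 2, halogen 1):
  atom 1: F (halogen, monovalent) → 0 H
  atom 2: C, bond orders sum to 3 (valence 4) → 1 H
  atom 3: C, bond orders sum to 3 (valence 4) → 1 H
  atom 4: C, bond orders sum to 4 (valence 4) → 0 H
  atom 5: O, bond orders sum to 2 (valence 2) → 0 H
  atom 6: N, bond orders sum to 1 (valence 3) → 2 H
  atom 7: C, bond orders sum to 3 (valence 4) → 1 H
  atom 8: C, bond orders sum to 1 (valence 4) → 3 H
  atom 9: C, bond orders sum to 3 (valence 4) → 1 H
  atom 10: C, bond orders sum to 3 (valence 4) → 1 H
  atom 11: O, bond orders sum to 2 (valence 2) → 0 H
  atom 12: C, bond orders sum to 2 (valence 4) → 2 H
  atom 13: C, bond orders sum to 2 (valence 4) → 2 H
Totals → C:9, H:14, F:1, N:1, O:2.
In Hill order: C9H14FNO2.

C9H14FNO2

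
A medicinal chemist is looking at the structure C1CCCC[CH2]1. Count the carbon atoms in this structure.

6

Count every carbon token in the SMILES (each C, including those in ring-closure positions and inside branches).
Carbon count: 6.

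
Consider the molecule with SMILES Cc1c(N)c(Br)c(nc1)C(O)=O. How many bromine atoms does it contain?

Scan the SMILES for Br atoms (remember two-letter symbols like Cl and Br are single atoms).
Bromine count: 1.

1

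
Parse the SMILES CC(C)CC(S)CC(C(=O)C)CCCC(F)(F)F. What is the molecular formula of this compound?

Walk through each heavy atom and fill implicit hydrogens from standard valence (C 4, N 3, O 2, S 2, halogen 1):
  atom 1: C, bond orders sum to 1 (valence 4) → 3 H
  atom 2: C, bond orders sum to 3 (valence 4) → 1 H
  atom 3: C, bond orders sum to 1 (valence 4) → 3 H
  atom 4: C, bond orders sum to 2 (valence 4) → 2 H
  atom 5: C, bond orders sum to 3 (valence 4) → 1 H
  atom 6: S, bond orders sum to 1 (valence 2) → 1 H
  atom 7: C, bond orders sum to 2 (valence 4) → 2 H
  atom 8: C, bond orders sum to 3 (valence 4) → 1 H
  atom 9: C, bond orders sum to 4 (valence 4) → 0 H
  atom 10: O, bond orders sum to 2 (valence 2) → 0 H
  atom 11: C, bond orders sum to 1 (valence 4) → 3 H
  atom 12: C, bond orders sum to 2 (valence 4) → 2 H
  atom 13: C, bond orders sum to 2 (valence 4) → 2 H
  atom 14: C, bond orders sum to 2 (valence 4) → 2 H
  atom 15: C, bond orders sum to 4 (valence 4) → 0 H
  atom 16: F (halogen, monovalent) → 0 H
  atom 17: F (halogen, monovalent) → 0 H
  atom 18: F (halogen, monovalent) → 0 H
Totals → C:13, H:23, F:3, O:1, S:1.
In Hill order: C13H23F3OS.

C13H23F3OS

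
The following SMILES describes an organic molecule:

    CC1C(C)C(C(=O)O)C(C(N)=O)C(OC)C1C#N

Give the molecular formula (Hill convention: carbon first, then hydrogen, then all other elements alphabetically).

Walk through each heavy atom and fill implicit hydrogens from standard valence (C 4, N 3, O 2, S 2, halogen 1):
  atom 1: C, bond orders sum to 1 (valence 4) → 3 H
  atom 2: C, bond orders sum to 3 (valence 4) → 1 H
  atom 3: C, bond orders sum to 3 (valence 4) → 1 H
  atom 4: C, bond orders sum to 1 (valence 4) → 3 H
  atom 5: C, bond orders sum to 3 (valence 4) → 1 H
  atom 6: C, bond orders sum to 4 (valence 4) → 0 H
  atom 7: O, bond orders sum to 2 (valence 2) → 0 H
  atom 8: O, bond orders sum to 1 (valence 2) → 1 H
  atom 9: C, bond orders sum to 3 (valence 4) → 1 H
  atom 10: C, bond orders sum to 4 (valence 4) → 0 H
  atom 11: N, bond orders sum to 1 (valence 3) → 2 H
  atom 12: O, bond orders sum to 2 (valence 2) → 0 H
  atom 13: C, bond orders sum to 3 (valence 4) → 1 H
  atom 14: O, bond orders sum to 2 (valence 2) → 0 H
  atom 15: C, bond orders sum to 1 (valence 4) → 3 H
  atom 16: C, bond orders sum to 3 (valence 4) → 1 H
  atom 17: C, bond orders sum to 4 (valence 4) → 0 H
  atom 18: N, bond orders sum to 3 (valence 3) → 0 H
Totals → C:12, H:18, N:2, O:4.
In Hill order: C12H18N2O4.

C12H18N2O4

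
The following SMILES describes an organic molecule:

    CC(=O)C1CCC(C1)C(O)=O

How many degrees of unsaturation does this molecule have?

Degree of unsaturation = (number of rings) + (number of π bonds).
Ring closures in the SMILES: 1.
π bonds: 2 double bonds (each 1 DoU) → 2 DoU from unsaturation.
Total DoU = 1 + 2 = 3.

3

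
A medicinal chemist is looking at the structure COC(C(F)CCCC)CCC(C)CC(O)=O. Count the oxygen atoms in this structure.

Scan the SMILES for O atoms (remember two-letter symbols like Cl and Br are single atoms).
Oxygen count: 3.

3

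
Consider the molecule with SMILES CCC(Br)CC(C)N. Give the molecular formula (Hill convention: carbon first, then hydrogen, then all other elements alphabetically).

Walk through each heavy atom and fill implicit hydrogens from standard valence (C 4, N 3, O 2, S 2, halogen 1):
  atom 1: C, bond orders sum to 1 (valence 4) → 3 H
  atom 2: C, bond orders sum to 2 (valence 4) → 2 H
  atom 3: C, bond orders sum to 3 (valence 4) → 1 H
  atom 4: Br (halogen, monovalent) → 0 H
  atom 5: C, bond orders sum to 2 (valence 4) → 2 H
  atom 6: C, bond orders sum to 3 (valence 4) → 1 H
  atom 7: C, bond orders sum to 1 (valence 4) → 3 H
  atom 8: N, bond orders sum to 1 (valence 3) → 2 H
Totals → C:6, H:14, Br:1, N:1.

C6H14BrN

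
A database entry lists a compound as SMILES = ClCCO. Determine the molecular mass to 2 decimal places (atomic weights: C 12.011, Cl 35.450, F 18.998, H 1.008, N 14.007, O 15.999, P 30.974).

First, the molecular formula is C2H5ClO (counting implicit H from valence).
  C: 2 × 12.011 = 24.022
  Cl: 1 × 35.450 = 35.450
  H: 5 × 1.008 = 5.040
  O: 1 × 15.999 = 15.999
Sum: 2×12.011 + 1×35.450 + 5×1.008 + 1×15.999 = 80.511 → 80.51 g/mol.

80.51 g/mol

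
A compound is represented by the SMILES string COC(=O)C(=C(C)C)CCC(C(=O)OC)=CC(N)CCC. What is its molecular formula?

Walk through each heavy atom and fill implicit hydrogens from standard valence (C 4, N 3, O 2, S 2, halogen 1):
  atom 1: C, bond orders sum to 1 (valence 4) → 3 H
  atom 2: O, bond orders sum to 2 (valence 2) → 0 H
  atom 3: C, bond orders sum to 4 (valence 4) → 0 H
  atom 4: O, bond orders sum to 2 (valence 2) → 0 H
  atom 5: C, bond orders sum to 4 (valence 4) → 0 H
  atom 6: C, bond orders sum to 4 (valence 4) → 0 H
  atom 7: C, bond orders sum to 1 (valence 4) → 3 H
  atom 8: C, bond orders sum to 1 (valence 4) → 3 H
  atom 9: C, bond orders sum to 2 (valence 4) → 2 H
  atom 10: C, bond orders sum to 2 (valence 4) → 2 H
  atom 11: C, bond orders sum to 4 (valence 4) → 0 H
  atom 12: C, bond orders sum to 4 (valence 4) → 0 H
  atom 13: O, bond orders sum to 2 (valence 2) → 0 H
  atom 14: O, bond orders sum to 2 (valence 2) → 0 H
  atom 15: C, bond orders sum to 1 (valence 4) → 3 H
  atom 16: C, bond orders sum to 3 (valence 4) → 1 H
  atom 17: C, bond orders sum to 3 (valence 4) → 1 H
  atom 18: N, bond orders sum to 1 (valence 3) → 2 H
  atom 19: C, bond orders sum to 2 (valence 4) → 2 H
  atom 20: C, bond orders sum to 2 (valence 4) → 2 H
  atom 21: C, bond orders sum to 1 (valence 4) → 3 H
Totals → C:16, H:27, N:1, O:4.

C16H27NO4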